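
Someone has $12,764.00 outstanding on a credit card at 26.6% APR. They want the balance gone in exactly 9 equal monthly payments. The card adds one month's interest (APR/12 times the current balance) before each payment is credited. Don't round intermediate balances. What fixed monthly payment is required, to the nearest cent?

$1,580.00

Monthly rate r = 26.6%/12 = 2.21667% = 0.0221667.
Level-payment amortization: P = B₀·r / (1 − (1+r)^(−n)) = 12764.00·0.0221667 / (1 − 1.02217^(−9)).
Denominator 1 − (1+r)^(−9) = 0.17907294.
P = 282.935 / 0.17907294 ≈ 1580.00.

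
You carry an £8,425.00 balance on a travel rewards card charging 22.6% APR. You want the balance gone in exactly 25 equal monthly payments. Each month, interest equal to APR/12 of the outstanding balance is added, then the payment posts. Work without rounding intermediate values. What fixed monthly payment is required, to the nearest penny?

£425.64

Monthly rate r = 22.6%/12 = 1.88333% = 0.0188333.
Level-payment amortization: P = B₀·r / (1 − (1+r)^(−n)) = 8425.00·0.0188333 / (1 − 1.01883^(−25)).
Denominator 1 − (1+r)^(−25) = 0.372777882.
P = 158.671 / 0.372777882 ≈ 425.64.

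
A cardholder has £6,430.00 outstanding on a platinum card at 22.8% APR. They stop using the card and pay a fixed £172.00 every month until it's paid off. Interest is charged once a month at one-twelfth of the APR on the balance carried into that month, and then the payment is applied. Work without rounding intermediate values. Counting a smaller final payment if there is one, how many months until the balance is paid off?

Monthly rate r = 22.8%/12 = 1.9% = 0.019.
Recurrence: B ← B·(1+r) − £172.00.
Month 1: interest £122.17; balance after payment £6,380.17.
Month 2: interest £121.22; balance after payment £6,329.39.
Closed form: n = −ln(1 − rB₀/P)/ln(1+r) = −ln(0.28971)/ln(1.019) ≈ 65.822, so the balance reaches zero during payment 66.

66 months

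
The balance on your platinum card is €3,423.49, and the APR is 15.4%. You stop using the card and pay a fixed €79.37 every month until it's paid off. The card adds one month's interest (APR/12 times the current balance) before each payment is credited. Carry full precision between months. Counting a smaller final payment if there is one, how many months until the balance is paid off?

64 months

Monthly rate r = 15.4%/12 = 1.28333% = 0.0128333.
Recurrence: B ← B·(1+r) − €79.37.
Month 1: interest €43.93; balance after payment €3,388.05.
Month 2: interest €43.48; balance after payment €3,352.16.
Closed form: n = −ln(1 − rB₀/P)/ln(1+r) = −ln(0.44646)/ln(1.01283) ≈ 63.240, so the balance reaches zero during payment 64.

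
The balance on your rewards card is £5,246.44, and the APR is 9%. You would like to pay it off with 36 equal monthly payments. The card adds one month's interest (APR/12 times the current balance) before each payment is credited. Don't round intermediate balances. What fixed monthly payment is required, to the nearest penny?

£166.84

Monthly rate r = 9%/12 = 0.75% = 0.0075.
Level-payment amortization: P = B₀·r / (1 − (1+r)^(−n)) = 5246.44·0.0075 / (1 − 1.0075^(−36)).
Denominator 1 − (1+r)^(−36) = 0.235851039.
P = 39.3483 / 0.235851039 ≈ 166.84.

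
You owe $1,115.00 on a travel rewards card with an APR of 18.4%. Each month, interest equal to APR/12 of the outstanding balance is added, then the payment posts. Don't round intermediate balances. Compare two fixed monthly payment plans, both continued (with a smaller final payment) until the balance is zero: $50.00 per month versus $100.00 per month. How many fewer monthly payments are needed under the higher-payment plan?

Monthly rate r = 18.4%/12 = 1.53333% = 0.0153333.
At $50.00/mo: n = ⌈−ln(1 − rB₀/P)/ln(1+r)⌉ = 28 payments (last $25.04); total interest = total paid − $1,115.00 = $260.04.
At $100.00/mo: 13 payments (last $32.31); total interest $117.31.
Payments saved = 28 − 13 = 15.

15 fewer payments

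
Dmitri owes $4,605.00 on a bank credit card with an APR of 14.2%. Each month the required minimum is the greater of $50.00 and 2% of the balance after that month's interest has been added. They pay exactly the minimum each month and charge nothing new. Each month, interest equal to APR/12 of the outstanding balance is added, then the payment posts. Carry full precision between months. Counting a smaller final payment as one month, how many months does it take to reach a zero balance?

149 months

Monthly rate r = 14.2%/12 = 1.18333% = 0.0118333.
While 2% of the post-interest balance exceeds $50.00, each month B ← (B·(1+r))·(1 − 0.02), i.e. B shrinks by the factor (1+r)·0.98 = 0.9916.
This holds for months 1–74. Entering month 75 the balance is $2,466.18; 2% of the post-interest balance is now below $50.00, so the flat $50.00 minimum applies from here.
From month 75 a fixed $50.00 at rate r clears $2,466.18 in 75 more payments. Total: 74 + 75 = 149 months.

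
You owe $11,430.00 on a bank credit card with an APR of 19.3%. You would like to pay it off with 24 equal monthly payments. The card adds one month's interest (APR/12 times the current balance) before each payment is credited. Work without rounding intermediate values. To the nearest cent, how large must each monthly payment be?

Monthly rate r = 19.3%/12 = 1.60833% = 0.0160833.
Level-payment amortization: P = B₀·r / (1 − (1+r)^(−n)) = 11430.00·0.0160833 / (1 − 1.01608^(−24)).
Denominator 1 − (1+r)^(−24) = 0.318138556.
P = 183.833 / 0.318138556 ≈ 577.84.

$577.84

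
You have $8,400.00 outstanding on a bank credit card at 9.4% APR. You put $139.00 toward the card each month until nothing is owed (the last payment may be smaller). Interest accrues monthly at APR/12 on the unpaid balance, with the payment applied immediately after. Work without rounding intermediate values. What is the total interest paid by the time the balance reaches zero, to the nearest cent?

Monthly rate r = 9.4%/12 = 0.783333% = 0.00783333.
Payoff takes n = ⌈−ln(1 − rB₀/P)/ln(1+r)⌉ = ⌈82.186⌉ = 83 payments; the last is $25.88.
Total paid = 82·$139.00 + $25.88 = $11,423.88.
Total interest = total paid − principal = $11,423.88 − $8,400.00 = $3,023.88.

$3,023.88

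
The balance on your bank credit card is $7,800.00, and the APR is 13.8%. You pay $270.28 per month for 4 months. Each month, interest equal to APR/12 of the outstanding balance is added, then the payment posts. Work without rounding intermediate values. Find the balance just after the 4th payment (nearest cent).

$7,065.12

Monthly rate r = 13.8%/12 = 1.15% = 0.0115.
Each month: B ← B·(1+r) − $270.28.
Month 1: interest $89.70; balance after payment $7,619.42.
Month 2: interest $87.62; balance after payment $7,436.76.
Month 3: interest $85.52; balance after payment $7,252.01.
Month 4: interest $83.40; balance after payment $7,065.12.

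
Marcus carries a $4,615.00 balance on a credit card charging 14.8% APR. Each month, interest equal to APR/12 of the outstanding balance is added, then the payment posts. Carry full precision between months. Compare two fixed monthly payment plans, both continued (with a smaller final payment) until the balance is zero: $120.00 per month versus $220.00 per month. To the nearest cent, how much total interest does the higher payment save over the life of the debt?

Monthly rate r = 14.8%/12 = 1.23333% = 0.0123333.
At $120.00/mo: n = ⌈−ln(1 − rB₀/P)/ln(1+r)⌉ = 53 payments (last $55.50); total interest = total paid − $4,615.00 = $1,680.50.
At $220.00/mo: 25 payments (last $93.42); total interest $758.42.
Interest saved = $1,680.50 − $758.42 = $922.08.

$922.08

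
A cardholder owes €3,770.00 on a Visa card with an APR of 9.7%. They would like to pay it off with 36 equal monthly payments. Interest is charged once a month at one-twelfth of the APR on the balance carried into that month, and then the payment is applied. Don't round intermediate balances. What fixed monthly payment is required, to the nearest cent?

€121.12

Monthly rate r = 9.7%/12 = 0.808333% = 0.00808333.
Level-payment amortization: P = B₀·r / (1 − (1+r)^(−n)) = 3770.00·0.00808333 / (1 − 1.00808^(−36)).
Denominator 1 − (1+r)^(−36) = 0.251609348.
P = 30.4742 / 0.251609348 ≈ 121.12.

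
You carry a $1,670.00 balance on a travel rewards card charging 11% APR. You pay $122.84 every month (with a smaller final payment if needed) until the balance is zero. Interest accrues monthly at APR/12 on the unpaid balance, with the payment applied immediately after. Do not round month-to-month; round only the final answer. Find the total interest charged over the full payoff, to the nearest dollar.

$122

Monthly rate r = 11%/12 = 0.916667% = 0.00916667.
Payoff takes n = ⌈−ln(1 − rB₀/P)/ln(1+r)⌉ = ⌈14.586⌉ = 15 payments; the last is $72.14.
Total paid = 14·$122.84 + $72.14 = $1,791.90.
Total interest = total paid − principal = $1,791.90 − $1,670.00 = $121.90.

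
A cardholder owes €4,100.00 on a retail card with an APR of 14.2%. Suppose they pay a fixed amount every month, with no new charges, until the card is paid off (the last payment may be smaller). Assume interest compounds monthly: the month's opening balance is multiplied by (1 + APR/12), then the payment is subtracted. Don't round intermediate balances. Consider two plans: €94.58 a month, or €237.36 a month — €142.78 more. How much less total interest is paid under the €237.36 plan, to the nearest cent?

Monthly rate r = 14.2%/12 = 1.18333% = 0.0118333.
At €94.58/mo: n = ⌈−ln(1 − rB₀/P)/ln(1+r)⌉ = 62 payments (last €14.81); total interest = total paid − €4,100.00 = €1,684.19.
At €237.36/mo: 20 payments (last €104.19); total interest €514.03.
Interest saved = €1,684.19 − €514.03 = €1,170.16.

€1,170.16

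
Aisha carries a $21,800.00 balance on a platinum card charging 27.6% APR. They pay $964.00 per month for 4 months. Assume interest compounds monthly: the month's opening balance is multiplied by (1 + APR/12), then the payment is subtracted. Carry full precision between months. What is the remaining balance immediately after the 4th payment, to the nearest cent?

Monthly rate r = 27.6%/12 = 2.3% = 0.023.
Each month: B ← B·(1+r) − $964.00.
Month 1: interest $501.40; balance after payment $21,337.40.
Month 2: interest $490.76; balance after payment $20,864.16.
Month 3: interest $479.88; balance after payment $20,380.04.
Month 4: interest $468.74; balance after payment $19,884.78.

$19,884.78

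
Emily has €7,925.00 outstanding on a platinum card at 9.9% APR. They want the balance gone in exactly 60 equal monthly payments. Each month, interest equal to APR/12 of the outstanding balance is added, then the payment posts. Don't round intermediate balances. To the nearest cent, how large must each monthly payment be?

Monthly rate r = 9.9%/12 = 0.825% = 0.00825.
Level-payment amortization: P = B₀·r / (1 − (1+r)^(−n)) = 7925.00·0.00825 / (1 − 1.00825^(−60)).
Denominator 1 − (1+r)^(−60) = 0.389189971.
P = 65.3813 / 0.389189971 ≈ 167.99.

€167.99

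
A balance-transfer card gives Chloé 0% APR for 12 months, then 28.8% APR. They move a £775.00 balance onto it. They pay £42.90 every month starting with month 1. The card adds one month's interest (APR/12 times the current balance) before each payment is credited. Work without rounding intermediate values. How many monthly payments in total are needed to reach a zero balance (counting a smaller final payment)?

19 months

Promo months 1–12 at r₀ = 0%/12 = 0; months 13+ at r₁ = 28.8%/12 = 0.024.
After month 12 (no interest yet): B = £775.00 − 12·£42.90 = £260.20.
Then at r₁ with £42.90/mo: n₂ = −ln(1 − r₁·B/P)/ln(1+r₁) ≈ 6.63 → 7 more payments.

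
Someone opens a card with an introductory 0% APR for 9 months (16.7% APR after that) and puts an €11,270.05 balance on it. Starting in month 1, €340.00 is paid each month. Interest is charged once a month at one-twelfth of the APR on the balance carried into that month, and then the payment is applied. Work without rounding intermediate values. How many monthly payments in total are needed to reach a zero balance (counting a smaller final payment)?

Promo months 1–9 at r₀ = 0%/12 = 0; months 10+ at r₁ = 16.7%/12 = 0.0139167.
After month 9 (no interest yet): B = €11,270.05 − 9·€340.00 = €8,210.05.
Then at r₁ with €340.00/mo: n₂ = −ln(1 − r₁·B/P)/ln(1+r₁) ≈ 29.63 → 30 more payments.

39 months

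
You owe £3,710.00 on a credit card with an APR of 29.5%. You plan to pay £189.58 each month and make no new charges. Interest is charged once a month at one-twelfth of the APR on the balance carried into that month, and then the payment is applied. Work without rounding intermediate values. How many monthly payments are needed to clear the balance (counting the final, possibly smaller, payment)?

Monthly rate r = 29.5%/12 = 2.45833% = 0.0245833.
Recurrence: B ← B·(1+r) − £189.58.
Month 1: interest £91.20; balance after payment £3,611.62.
Month 2: interest £88.79; balance after payment £3,510.83.
Closed form: n = −ln(1 − rB₀/P)/ln(1+r) = −ln(0.51891)/ln(1.02458) ≈ 27.012, so the balance reaches zero during payment 28.

28 payments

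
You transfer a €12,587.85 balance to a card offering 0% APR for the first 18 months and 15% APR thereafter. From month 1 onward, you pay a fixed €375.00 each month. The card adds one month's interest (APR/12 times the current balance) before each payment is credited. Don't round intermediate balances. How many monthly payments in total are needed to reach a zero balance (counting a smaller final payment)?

Promo months 1–18 at r₀ = 0%/12 = 0; months 19+ at r₁ = 15%/12 = 0.0125.
After month 18 (no interest yet): B = €12,587.85 − 18·€375.00 = €5,837.85.
Then at r₁ with €375.00/mo: n₂ = −ln(1 − r₁·B/P)/ln(1+r₁) ≈ 17.42 → 18 more payments.

36 payments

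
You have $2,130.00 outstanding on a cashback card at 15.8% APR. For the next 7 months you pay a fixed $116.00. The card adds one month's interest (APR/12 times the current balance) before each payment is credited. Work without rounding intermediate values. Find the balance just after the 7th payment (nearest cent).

$1,489.45

Monthly rate r = 15.8%/12 = 1.31667% = 0.0131667.
Each month: B ← B·(1+r) − $116.00.
Month 1: interest $28.05; balance after payment $2,042.05.
Month 2: interest $26.89; balance after payment $1,952.93.
Month 3: interest $25.71; balance after payment $1,862.65.
Month 4: interest $24.52; balance after payment $1,771.17.
Month 5: interest $23.32; balance after payment $1,678.49.
Month 6: interest $22.10; balance after payment $1,584.59.
Month 7: interest $20.86; balance after payment $1,489.45.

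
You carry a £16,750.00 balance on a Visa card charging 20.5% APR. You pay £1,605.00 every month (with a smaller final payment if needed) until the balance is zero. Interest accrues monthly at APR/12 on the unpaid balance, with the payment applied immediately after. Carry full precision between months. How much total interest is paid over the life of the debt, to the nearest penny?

£1,858.72

Monthly rate r = 20.5%/12 = 1.70833% = 0.0170833.
Payoff takes n = ⌈−ln(1 − rB₀/P)/ln(1+r)⌉ = ⌈11.592⌉ = 12 payments; the last is £953.72.
Total paid = 11·£1,605.00 + £953.72 = £18,608.72.
Total interest = total paid − principal = £18,608.72 − £16,750.00 = £1,858.72.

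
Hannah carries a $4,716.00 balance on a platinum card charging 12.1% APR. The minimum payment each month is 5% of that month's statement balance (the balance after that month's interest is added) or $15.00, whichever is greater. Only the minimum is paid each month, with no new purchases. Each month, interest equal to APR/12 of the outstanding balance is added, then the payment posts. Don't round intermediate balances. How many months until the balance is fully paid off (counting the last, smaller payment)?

Monthly rate r = 12.1%/12 = 1.00833% = 0.0100833.
While 5% of the post-interest balance exceeds $15.00, each month B ← (B·(1+r))·(1 − 0.05), i.e. B shrinks by the factor (1+r)·0.95 = 0.95958.
This holds for months 1–68. Entering month 69 the balance is $285.15; 5% of the post-interest balance is now below $15.00, so the flat $15.00 minimum applies from here.
From month 69 a fixed $15.00 at rate r clears $285.15 in 22 more payments. Total: 68 + 22 = 90 months.

90 months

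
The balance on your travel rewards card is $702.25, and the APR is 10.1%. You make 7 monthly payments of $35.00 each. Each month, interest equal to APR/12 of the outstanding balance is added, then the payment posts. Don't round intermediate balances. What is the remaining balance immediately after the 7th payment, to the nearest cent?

$493.41

Monthly rate r = 10.1%/12 = 0.841667% = 0.00841667.
Each month: B ← B·(1+r) − $35.00.
Month 1: interest $5.91; balance after payment $673.16.
Month 2: interest $5.67; balance after payment $643.83.
Month 3: interest $5.42; balance after payment $614.25.
Month 4: interest $5.17; balance after payment $584.42.
Month 5: interest $4.92; balance after payment $554.33.
Month 6: interest $4.67; balance after payment $524.00.
Month 7: interest $4.41; balance after payment $493.41.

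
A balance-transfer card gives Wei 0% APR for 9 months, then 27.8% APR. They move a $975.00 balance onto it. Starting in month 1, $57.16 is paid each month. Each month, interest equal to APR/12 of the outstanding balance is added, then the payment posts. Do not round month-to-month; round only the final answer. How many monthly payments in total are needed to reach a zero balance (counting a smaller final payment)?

Promo months 1–9 at r₀ = 0%/12 = 0; months 10+ at r₁ = 27.8%/12 = 0.0231667.
After month 9 (no interest yet): B = $975.00 − 9·$57.16 = $460.56.
Then at r₁ with $57.16/mo: n₂ = −ln(1 − r₁·B/P)/ln(1+r₁) ≈ 9.02 → 10 more payments.

19 months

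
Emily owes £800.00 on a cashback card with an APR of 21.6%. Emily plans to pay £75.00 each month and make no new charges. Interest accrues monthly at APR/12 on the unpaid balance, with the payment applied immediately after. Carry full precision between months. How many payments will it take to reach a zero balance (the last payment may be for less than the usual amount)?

12 months

Monthly rate r = 21.6%/12 = 1.8% = 0.018.
Recurrence: B ← B·(1+r) − £75.00.
Month 1: interest £14.40; balance after payment £739.40.
Month 2: interest £13.31; balance after payment £677.71.
Closed form: n = −ln(1 − rB₀/P)/ln(1+r) = −ln(0.808)/ln(1.018) ≈ 11.950, so the balance reaches zero during payment 12.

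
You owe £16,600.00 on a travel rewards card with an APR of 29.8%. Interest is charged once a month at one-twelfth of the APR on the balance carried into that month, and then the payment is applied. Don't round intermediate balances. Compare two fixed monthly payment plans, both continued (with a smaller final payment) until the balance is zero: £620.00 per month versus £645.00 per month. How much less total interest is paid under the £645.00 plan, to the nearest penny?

Monthly rate r = 29.8%/12 = 2.48333% = 0.0248333.
At £620.00/mo: n = ⌈−ln(1 − rB₀/P)/ln(1+r)⌉ = 45 payments (last £355.31); total interest = total paid − £16,600.00 = £11,035.31.
At £645.00/mo: 42 payments (last £356.51); total interest £10,201.51.
Interest saved = £11,035.31 − £10,201.51 = £833.80.

£833.80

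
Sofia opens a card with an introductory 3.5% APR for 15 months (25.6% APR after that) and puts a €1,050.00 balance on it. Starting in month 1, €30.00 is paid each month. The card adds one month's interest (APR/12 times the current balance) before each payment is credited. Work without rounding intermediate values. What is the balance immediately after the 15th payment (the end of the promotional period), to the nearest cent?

Promo months 1–15 at r₀ = 3.5%/12 = 0.00291667; months 16+ at r₁ = 25.6%/12 = 0.0213333.
After month 15: iterate B ← B·(1+r₀) − €30.00 for 15 months → €637.58.

€637.58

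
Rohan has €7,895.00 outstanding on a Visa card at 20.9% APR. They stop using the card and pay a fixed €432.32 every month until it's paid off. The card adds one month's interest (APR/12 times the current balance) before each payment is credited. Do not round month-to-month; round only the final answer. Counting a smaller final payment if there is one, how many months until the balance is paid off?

23 payments

Monthly rate r = 20.9%/12 = 1.74167% = 0.0174167.
Recurrence: B ← B·(1+r) − €432.32.
Month 1: interest €137.50; balance after payment €7,600.18.
Month 2: interest €132.37; balance after payment €7,300.23.
Closed form: n = −ln(1 − rB₀/P)/ln(1+r) = −ln(0.68194)/ln(1.01742) ≈ 22.171, so the balance reaches zero during payment 23.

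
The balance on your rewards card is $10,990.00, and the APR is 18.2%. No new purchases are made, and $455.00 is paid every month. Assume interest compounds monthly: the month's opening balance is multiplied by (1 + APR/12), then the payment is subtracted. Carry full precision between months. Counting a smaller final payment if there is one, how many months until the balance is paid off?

31 months

Monthly rate r = 18.2%/12 = 1.51667% = 0.0151667.
Recurrence: B ← B·(1+r) − $455.00.
Month 1: interest $166.68; balance after payment $10,701.68.
Month 2: interest $162.31; balance after payment $10,408.99.
Closed form: n = −ln(1 − rB₀/P)/ln(1+r) = −ln(0.63367)/ln(1.01517) ≈ 30.309, so the balance reaches zero during payment 31.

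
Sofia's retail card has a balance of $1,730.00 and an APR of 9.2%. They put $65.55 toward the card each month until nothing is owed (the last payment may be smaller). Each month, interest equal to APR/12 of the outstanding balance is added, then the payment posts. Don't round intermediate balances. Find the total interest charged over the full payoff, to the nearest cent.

Monthly rate r = 9.2%/12 = 0.766667% = 0.00766667.
Payoff takes n = ⌈−ln(1 − rB₀/P)/ln(1+r)⌉ = ⌈29.601⌉ = 30 payments; the last is $39.42.
Total paid = 29·$65.55 + $39.42 = $1,940.37.
Total interest = total paid − principal = $1,940.37 − $1,730.00 = $210.37.

$210.37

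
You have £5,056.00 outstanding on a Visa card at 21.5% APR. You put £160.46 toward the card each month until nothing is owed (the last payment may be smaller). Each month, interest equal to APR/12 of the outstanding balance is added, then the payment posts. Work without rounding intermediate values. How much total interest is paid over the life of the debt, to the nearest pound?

£2,456

Monthly rate r = 21.5%/12 = 1.79167% = 0.0179167.
Payoff takes n = ⌈−ln(1 − rB₀/P)/ln(1+r)⌉ = ⌈46.816⌉ = 47 payments; the last is £131.14.
Total paid = 46·£160.46 + £131.14 = £7,512.30.
Total interest = total paid − principal = £7,512.30 − £5,056.00 = £2,456.30.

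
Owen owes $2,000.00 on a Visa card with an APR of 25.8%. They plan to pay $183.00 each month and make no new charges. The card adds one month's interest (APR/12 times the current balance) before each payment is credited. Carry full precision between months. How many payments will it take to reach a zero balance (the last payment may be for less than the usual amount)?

Monthly rate r = 25.8%/12 = 2.15% = 0.0215.
Recurrence: B ← B·(1+r) − $183.00.
Month 1: interest $43.00; balance after payment $1,860.00.
Month 2: interest $39.99; balance after payment $1,716.99.
Closed form: n = −ln(1 − rB₀/P)/ln(1+r) = −ln(0.76503)/ln(1.0215) ≈ 12.591, so the balance reaches zero during payment 13.

13 months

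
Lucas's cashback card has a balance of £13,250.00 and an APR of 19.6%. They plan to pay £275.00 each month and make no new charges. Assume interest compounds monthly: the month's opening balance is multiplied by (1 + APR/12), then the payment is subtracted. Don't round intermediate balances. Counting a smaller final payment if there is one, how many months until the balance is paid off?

96 payments

Monthly rate r = 19.6%/12 = 1.63333% = 0.0163333.
Recurrence: B ← B·(1+r) − £275.00.
Month 1: interest £216.42; balance after payment £13,191.42.
Month 2: interest £215.46; balance after payment £13,131.88.
Closed form: n = −ln(1 − rB₀/P)/ln(1+r) = −ln(0.21303)/ln(1.01633) ≈ 95.444, so the balance reaches zero during payment 96.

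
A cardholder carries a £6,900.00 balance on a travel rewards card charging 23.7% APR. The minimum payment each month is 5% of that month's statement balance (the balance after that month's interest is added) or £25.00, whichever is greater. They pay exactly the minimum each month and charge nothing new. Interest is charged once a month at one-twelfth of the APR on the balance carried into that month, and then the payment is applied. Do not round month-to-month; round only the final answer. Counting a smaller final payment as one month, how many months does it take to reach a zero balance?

109 months

Monthly rate r = 23.7%/12 = 1.975% = 0.01975.
While 5% of the post-interest balance exceeds £25.00, each month B ← (B·(1+r))·(1 − 0.05), i.e. B shrinks by the factor (1+r)·0.95 = 0.96876.
This holds for months 1–84. Entering month 85 the balance is £479.85; 5% of the post-interest balance is now below £25.00, so the flat £25.00 minimum applies from here.
From month 85 a fixed £25.00 at rate r clears £479.85 in 25 more payments. Total: 84 + 25 = 109 months.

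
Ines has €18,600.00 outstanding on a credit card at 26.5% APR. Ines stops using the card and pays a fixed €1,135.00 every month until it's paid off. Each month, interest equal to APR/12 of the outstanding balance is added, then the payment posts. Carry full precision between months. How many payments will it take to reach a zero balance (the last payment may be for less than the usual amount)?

21 payments

Monthly rate r = 26.5%/12 = 2.20833% = 0.0220833.
Recurrence: B ← B·(1+r) − €1,135.00.
Month 1: interest €410.75; balance after payment €17,875.75.
Month 2: interest €394.76; balance after payment €17,135.51.
Closed form: n = −ln(1 − rB₀/P)/ln(1+r) = −ln(0.63811)/ln(1.02208) ≈ 20.567, so the balance reaches zero during payment 21.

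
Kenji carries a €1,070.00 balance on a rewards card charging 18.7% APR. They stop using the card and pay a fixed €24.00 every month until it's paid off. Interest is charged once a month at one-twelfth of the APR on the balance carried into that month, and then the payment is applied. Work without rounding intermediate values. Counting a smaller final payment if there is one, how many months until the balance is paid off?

77 months

Monthly rate r = 18.7%/12 = 1.55833% = 0.0155833.
Recurrence: B ← B·(1+r) − €24.00.
Month 1: interest €16.67; balance after payment €1,062.67.
Month 2: interest €16.56; balance after payment €1,055.23.
Closed form: n = −ln(1 − rB₀/P)/ln(1+r) = −ln(0.30524)/ln(1.01558) ≈ 76.740, so the balance reaches zero during payment 77.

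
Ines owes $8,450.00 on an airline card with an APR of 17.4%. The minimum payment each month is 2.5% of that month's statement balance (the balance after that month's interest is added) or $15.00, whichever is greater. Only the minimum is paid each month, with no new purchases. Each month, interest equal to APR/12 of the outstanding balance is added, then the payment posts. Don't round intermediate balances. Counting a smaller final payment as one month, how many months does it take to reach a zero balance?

Monthly rate r = 17.4%/12 = 1.45% = 0.0145.
While 2.5% of the post-interest balance exceeds $15.00, each month B ← (B·(1+r))·(1 − 0.025), i.e. B shrinks by the factor (1+r)·0.975 = 0.98914.
This holds for months 1–244. Entering month 245 the balance is $588.14; 2.5% of the post-interest balance is now below $15.00, so the flat $15.00 minimum applies from here.
From month 245 a fixed $15.00 at rate r clears $588.14 in 59 more payments. Total: 244 + 59 = 303 months.

303 months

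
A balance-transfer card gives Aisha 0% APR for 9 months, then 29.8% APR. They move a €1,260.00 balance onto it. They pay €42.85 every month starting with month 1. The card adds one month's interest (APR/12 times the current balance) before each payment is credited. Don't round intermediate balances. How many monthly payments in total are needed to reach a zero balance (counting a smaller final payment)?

38 payments

Promo months 1–9 at r₀ = 0%/12 = 0; months 10+ at r₁ = 29.8%/12 = 0.0248333.
After month 9 (no interest yet): B = €1,260.00 − 9·€42.85 = €874.35.
Then at r₁ with €42.85/mo: n₂ = −ln(1 − r₁·B/P)/ln(1+r₁) ≈ 28.81 → 29 more payments.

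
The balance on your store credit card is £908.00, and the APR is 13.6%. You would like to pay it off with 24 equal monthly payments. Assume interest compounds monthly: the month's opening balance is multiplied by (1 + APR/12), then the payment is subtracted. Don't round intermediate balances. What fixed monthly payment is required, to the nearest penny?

Monthly rate r = 13.6%/12 = 1.13333% = 0.0113333.
Level-payment amortization: P = B₀·r / (1 − (1+r)^(−n)) = 908.00·0.0113333 / (1 − 1.01133^(−24)).
Denominator 1 − (1+r)^(−24) = 0.236979373.
P = 10.2907 / 0.236979373 ≈ 43.42.

£43.42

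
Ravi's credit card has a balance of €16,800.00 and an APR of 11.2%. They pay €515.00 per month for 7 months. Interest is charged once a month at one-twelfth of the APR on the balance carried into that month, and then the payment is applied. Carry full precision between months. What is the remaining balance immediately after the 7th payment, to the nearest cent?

€14,221.29

Monthly rate r = 11.2%/12 = 0.933333% = 0.00933333.
Each month: B ← B·(1+r) − €515.00.
Month 1: interest €156.80; balance after payment €16,441.80.
Month 2: interest €153.46; balance after payment €16,080.26.
Month 3: interest €150.08; balance after payment €15,715.34.
Month 4: interest €146.68; balance after payment €15,347.02.
Month 5: interest €143.24; balance after payment €14,975.25.
Month 6: interest €139.77; balance after payment €14,600.02.
Month 7: interest €136.27; balance after payment €14,221.29.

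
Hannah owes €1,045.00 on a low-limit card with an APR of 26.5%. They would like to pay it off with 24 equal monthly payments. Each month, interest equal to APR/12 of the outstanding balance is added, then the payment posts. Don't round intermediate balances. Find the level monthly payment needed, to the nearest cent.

Monthly rate r = 26.5%/12 = 2.20833% = 0.0220833.
Level-payment amortization: P = B₀·r / (1 − (1+r)^(−n)) = 1045.00·0.0220833 / (1 − 1.02208^(−24)).
Denominator 1 − (1+r)^(−24) = 0.407990543.
P = 23.0771 / 0.407990543 ≈ 56.56.

€56.56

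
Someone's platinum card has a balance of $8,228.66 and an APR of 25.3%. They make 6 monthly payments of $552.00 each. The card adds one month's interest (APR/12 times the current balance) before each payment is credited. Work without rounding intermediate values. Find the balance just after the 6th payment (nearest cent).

Monthly rate r = 25.3%/12 = 2.10833% = 0.0210833.
Each month: B ← B·(1+r) − $552.00.
Month 1: interest $173.49; balance after payment $7,850.15.
Month 2: interest $165.51; balance after payment $7,463.65.
Month 3: interest $157.36; balance after payment $7,069.01.
Month 4: interest $149.04; balance after payment $6,666.05.
Month 5: interest $140.54; balance after payment $6,254.59.
Month 6: interest $131.87; balance after payment $5,834.46.

$5,834.46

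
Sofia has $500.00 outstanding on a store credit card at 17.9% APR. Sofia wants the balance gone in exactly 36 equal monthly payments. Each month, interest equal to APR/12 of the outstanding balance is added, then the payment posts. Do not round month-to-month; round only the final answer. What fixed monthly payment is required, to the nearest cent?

$18.05

Monthly rate r = 17.9%/12 = 1.49167% = 0.0149167.
Level-payment amortization: P = B₀·r / (1 − (1+r)^(−n)) = 500.00·0.0149167 / (1 − 1.01492^(−36)).
Denominator 1 − (1+r)^(−36) = 0.413178306.
P = 7.45833 / 0.413178306 ≈ 18.05.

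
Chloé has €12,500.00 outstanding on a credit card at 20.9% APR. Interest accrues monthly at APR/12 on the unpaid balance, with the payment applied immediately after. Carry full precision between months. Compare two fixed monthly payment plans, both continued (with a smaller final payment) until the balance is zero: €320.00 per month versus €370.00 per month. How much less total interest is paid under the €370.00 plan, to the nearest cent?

€2,113.64

Monthly rate r = 20.9%/12 = 1.74167% = 0.0174167.
At €320.00/mo: n = ⌈−ln(1 − rB₀/P)/ln(1+r)⌉ = 67 payments (last €16.60); total interest = total paid − €12,500.00 = €8,636.60.
At €370.00/mo: 52 payments (last €152.96); total interest €6,522.96.
Interest saved = €8,636.60 − €6,522.96 = €2,113.64.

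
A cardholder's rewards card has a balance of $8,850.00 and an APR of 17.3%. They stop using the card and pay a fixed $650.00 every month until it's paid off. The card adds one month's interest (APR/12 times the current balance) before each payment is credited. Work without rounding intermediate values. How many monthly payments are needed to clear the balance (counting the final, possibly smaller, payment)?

Monthly rate r = 17.3%/12 = 1.44167% = 0.0144167.
Recurrence: B ← B·(1+r) − $650.00.
Month 1: interest $127.59; balance after payment $8,327.59.
Month 2: interest $120.06; balance after payment $7,797.64.
Closed form: n = −ln(1 − rB₀/P)/ln(1+r) = −ln(0.80371)/ln(1.01442) ≈ 15.266, so the balance reaches zero during payment 16.

16 payments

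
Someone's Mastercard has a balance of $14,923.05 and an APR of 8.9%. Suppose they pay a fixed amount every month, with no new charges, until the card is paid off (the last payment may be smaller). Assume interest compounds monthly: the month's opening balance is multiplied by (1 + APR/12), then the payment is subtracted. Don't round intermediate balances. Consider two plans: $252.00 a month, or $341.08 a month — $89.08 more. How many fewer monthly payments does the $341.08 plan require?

25 fewer payments

Monthly rate r = 8.9%/12 = 0.741667% = 0.00741667.
At $252.00/mo: n = ⌈−ln(1 − rB₀/P)/ln(1+r)⌉ = 79 payments (last $69.48); total interest = total paid − $14,923.05 = $4,802.43.
At $341.08/mo: 54 payments (last $30.76); total interest $3,184.95.
Payments saved = 79 − 54 = 25.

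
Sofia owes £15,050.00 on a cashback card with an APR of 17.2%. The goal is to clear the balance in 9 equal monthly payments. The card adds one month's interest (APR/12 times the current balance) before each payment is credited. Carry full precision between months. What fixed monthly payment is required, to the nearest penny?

Monthly rate r = 17.2%/12 = 1.43333% = 0.0143333.
Level-payment amortization: P = B₀·r / (1 − (1+r)^(−n)) = 15050.00·0.0143333 / (1 − 1.01433^(−9)).
Denominator 1 − (1+r)^(−9) = 0.120220737.
P = 215.717 / 0.120220737 ≈ 1794.34.

£1,794.34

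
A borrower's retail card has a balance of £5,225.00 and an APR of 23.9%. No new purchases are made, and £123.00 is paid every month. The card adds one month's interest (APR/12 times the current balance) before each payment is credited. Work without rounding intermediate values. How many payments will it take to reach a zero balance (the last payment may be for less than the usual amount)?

95 payments

Monthly rate r = 23.9%/12 = 1.99167% = 0.0199167.
Recurrence: B ← B·(1+r) − £123.00.
Month 1: interest £104.06; balance after payment £5,206.06.
Month 2: interest £103.69; balance after payment £5,186.75.
Closed form: n = −ln(1 − rB₀/P)/ln(1+r) = −ln(0.15395)/ln(1.01992) ≈ 94.881, so the balance reaches zero during payment 95.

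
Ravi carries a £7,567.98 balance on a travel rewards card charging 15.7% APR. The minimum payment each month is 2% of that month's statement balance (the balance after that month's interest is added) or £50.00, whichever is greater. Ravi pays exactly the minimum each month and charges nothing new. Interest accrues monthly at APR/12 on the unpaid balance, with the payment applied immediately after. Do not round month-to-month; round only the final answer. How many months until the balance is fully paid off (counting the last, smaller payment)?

236 months

Monthly rate r = 15.7%/12 = 1.30833% = 0.0130833.
While 2% of the post-interest balance exceeds £50.00, each month B ← (B·(1+r))·(1 − 0.02), i.e. B shrinks by the factor (1+r)·0.98 = 0.99282.
This holds for months 1–156. Entering month 157 the balance is £2,459.77; 2% of the post-interest balance is now below £50.00, so the flat £50.00 minimum applies from here.
From month 157 a fixed £50.00 at rate r clears £2,459.77 in 80 more payments. Total: 156 + 80 = 236 months.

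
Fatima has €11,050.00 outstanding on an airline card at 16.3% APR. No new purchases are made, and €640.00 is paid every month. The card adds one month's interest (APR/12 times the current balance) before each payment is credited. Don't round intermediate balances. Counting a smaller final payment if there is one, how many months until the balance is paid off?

Monthly rate r = 16.3%/12 = 1.35833% = 0.0135833.
Recurrence: B ← B·(1+r) − €640.00.
Month 1: interest €150.10; balance after payment €10,560.10.
Month 2: interest €143.44; balance after payment €10,063.54.
Closed form: n = −ln(1 − rB₀/P)/ln(1+r) = −ln(0.76548)/ln(1.01358) ≈ 19.809, so the balance reaches zero during payment 20.

20 months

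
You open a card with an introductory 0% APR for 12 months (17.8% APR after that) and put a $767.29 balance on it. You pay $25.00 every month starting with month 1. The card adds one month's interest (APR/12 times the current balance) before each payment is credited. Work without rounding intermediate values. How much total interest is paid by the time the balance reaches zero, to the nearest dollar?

$84

Promo months 1–12 at r₀ = 0%/12 = 0; months 13+ at r₁ = 17.8%/12 = 0.0148333.
After month 12 (no interest yet): B = $767.29 − 12·$25.00 = $467.29.
Then at r₁ with $25.00/mo: n₂ = −ln(1 − r₁·B/P)/ln(1+r₁) ≈ 22.05 → 23 more payments.
Total paid = 34·$25.00 + $1.31 = $851.31; interest = $851.31 − $767.29 = $84.02.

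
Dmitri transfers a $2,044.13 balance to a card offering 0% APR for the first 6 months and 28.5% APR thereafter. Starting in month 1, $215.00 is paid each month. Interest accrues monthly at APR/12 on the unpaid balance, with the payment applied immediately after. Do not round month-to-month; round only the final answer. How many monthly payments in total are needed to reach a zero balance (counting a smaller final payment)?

Promo months 1–6 at r₀ = 0%/12 = 0; months 7+ at r₁ = 28.5%/12 = 0.02375.
After month 6 (no interest yet): B = $2,044.13 − 6·$215.00 = $754.13.
Then at r₁ with $215.00/mo: n₂ = −ln(1 − r₁·B/P)/ln(1+r₁) ≈ 3.71 → 4 more payments.

10 months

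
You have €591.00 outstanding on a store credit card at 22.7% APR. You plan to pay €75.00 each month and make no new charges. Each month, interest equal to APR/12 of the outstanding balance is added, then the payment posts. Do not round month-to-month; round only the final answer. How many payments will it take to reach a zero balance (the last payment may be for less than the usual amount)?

Monthly rate r = 22.7%/12 = 1.89167% = 0.0189167.
Recurrence: B ← B·(1+r) − €75.00.
Month 1: interest €11.18; balance after payment €527.18.
Month 2: interest €9.97; balance after payment €462.15.
Closed form: n = −ln(1 − rB₀/P)/ln(1+r) = −ln(0.85094)/ln(1.01892) ≈ 8.614, so the balance reaches zero during payment 9.

9 months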